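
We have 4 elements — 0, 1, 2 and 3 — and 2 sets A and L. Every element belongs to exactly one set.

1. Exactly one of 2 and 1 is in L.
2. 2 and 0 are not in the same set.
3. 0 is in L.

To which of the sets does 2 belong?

2: A

From (3): 0 ∈ L.
(2): 2 ∉ L.
Only one set left: 2 ∈ A.
(1) (exactly one): 1 ∈ L.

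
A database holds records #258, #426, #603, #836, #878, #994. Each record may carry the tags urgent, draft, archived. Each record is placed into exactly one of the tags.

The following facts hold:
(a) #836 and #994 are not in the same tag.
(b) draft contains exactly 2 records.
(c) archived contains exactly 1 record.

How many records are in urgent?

3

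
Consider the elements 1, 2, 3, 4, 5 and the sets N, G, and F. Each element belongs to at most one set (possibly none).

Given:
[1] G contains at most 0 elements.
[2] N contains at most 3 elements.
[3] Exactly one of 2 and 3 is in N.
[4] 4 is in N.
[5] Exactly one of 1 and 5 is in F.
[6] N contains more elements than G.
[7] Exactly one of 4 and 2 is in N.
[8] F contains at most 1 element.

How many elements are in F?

From (4): 4 ∈ N.
(1): G already has 0, so the rest are out.
(7) (exactly one): 2 ∉ N.
(3) (exactly one): 3 ∈ N.
Suppose 2 ∈ F: no assignment then satisfies all the clues, so 2 ∉ F.

1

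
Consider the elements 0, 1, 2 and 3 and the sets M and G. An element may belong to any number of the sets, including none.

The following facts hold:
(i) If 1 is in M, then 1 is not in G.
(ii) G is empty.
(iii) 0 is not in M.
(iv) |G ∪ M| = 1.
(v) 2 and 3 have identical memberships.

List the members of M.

M = {1}

From (iii): 0 ∉ M.
(ii): G already has 0, so the rest are out.
Suppose 1 ∉ M: no assignment then satisfies all the clues, so 1 ∈ M.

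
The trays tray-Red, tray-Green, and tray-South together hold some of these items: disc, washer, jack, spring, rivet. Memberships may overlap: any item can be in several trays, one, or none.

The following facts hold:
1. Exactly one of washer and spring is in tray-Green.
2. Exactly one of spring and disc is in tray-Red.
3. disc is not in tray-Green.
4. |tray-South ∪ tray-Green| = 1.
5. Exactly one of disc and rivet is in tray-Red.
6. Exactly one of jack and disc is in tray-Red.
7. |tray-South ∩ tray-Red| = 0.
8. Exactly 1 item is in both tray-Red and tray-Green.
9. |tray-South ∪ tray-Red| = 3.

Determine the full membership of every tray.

tray-Red = {jack, rivet, spring}; tray-Green = {spring}; tray-South = {}

From (3): disc ∉ tray-Green.
Suppose disc ∈ tray-Red: no assignment then satisfies all the clues, so disc ∉ tray-Red.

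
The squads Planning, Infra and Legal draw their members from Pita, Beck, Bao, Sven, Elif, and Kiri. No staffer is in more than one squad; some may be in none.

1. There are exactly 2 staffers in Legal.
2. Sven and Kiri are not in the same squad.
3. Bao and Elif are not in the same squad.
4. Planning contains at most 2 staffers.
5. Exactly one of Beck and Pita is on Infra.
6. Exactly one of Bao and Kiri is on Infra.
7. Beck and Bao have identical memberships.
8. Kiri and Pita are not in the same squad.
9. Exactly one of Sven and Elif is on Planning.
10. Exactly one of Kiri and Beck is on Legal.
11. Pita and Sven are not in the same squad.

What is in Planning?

Planning = {Sven}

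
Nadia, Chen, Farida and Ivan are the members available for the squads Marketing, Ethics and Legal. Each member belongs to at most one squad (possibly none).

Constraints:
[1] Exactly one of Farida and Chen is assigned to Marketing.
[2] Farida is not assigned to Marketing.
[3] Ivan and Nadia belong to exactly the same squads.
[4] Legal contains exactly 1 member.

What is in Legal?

Legal = {Farida}

From (2): Farida ∉ Marketing.
(1) (exactly one): Chen ∈ Marketing.
Suppose Nadia ∈ Legal: no assignment then satisfies all the clues, so Nadia ∉ Legal.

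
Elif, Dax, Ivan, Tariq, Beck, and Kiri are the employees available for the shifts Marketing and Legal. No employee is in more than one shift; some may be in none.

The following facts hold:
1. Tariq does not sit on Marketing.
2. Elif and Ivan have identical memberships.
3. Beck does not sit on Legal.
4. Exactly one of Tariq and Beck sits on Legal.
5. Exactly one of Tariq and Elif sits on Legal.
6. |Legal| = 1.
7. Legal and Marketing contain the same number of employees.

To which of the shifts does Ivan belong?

Ivan: none

From (1): Tariq ∉ Marketing.
From (3): Beck ∉ Legal.
(4) (exactly one): Tariq ∈ Legal.
(5) (exactly one): Elif ∉ Legal.
(6): Legal already has 1, so the rest are out.
Suppose Ivan ∈ Marketing: no assignment then satisfies all the clues, so Ivan ∉ Marketing.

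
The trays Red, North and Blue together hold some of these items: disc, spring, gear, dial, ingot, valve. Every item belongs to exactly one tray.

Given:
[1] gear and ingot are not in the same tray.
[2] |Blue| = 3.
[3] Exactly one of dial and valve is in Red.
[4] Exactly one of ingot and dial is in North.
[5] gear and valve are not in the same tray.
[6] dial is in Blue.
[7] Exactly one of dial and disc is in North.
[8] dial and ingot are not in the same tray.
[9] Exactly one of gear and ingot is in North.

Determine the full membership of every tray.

Red = {valve}; North = {disc, ingot}; Blue = {dial, gear, spring}

From (6): dial ∈ Blue.
(3) (exactly one): valve ∈ Red.
(4) (exactly one): ingot ∈ North.
(5): gear ∉ Red.
(7) (exactly one): disc ∈ North.
(9) (exactly one): gear ∉ North.
Only one tray left: gear ∈ Blue.
(2): only 3 candidates remain for Blue, so all are in.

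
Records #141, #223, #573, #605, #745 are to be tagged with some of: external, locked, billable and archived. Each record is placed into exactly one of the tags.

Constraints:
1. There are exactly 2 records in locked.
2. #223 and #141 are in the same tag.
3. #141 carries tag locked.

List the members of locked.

From (3): #141 ∈ locked.
(2): #223 matches #141: #223 ∉ external.
(2): #223 matches #141: #223 ∈ locked.
(1): locked already has 2, so the rest are out.

locked = {#141, #223}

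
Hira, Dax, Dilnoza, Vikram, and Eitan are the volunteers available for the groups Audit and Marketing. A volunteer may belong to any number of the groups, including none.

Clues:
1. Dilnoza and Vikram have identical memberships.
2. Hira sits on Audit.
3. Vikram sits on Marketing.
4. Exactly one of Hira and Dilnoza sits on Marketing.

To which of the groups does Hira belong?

From (2): Hira ∈ Audit.
From (3): Vikram ∈ Marketing.
(1): Dilnoza matches Vikram: Dilnoza ∈ Marketing.
(4) (exactly one): Hira ∉ Marketing.

Hira: Audit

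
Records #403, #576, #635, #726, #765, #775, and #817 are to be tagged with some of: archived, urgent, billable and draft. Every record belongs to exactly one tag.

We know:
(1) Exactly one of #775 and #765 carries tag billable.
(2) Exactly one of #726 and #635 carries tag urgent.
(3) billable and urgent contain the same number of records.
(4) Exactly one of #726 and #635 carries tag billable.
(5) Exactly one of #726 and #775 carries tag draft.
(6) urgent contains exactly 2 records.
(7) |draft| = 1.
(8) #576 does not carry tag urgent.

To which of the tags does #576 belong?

#576: archived

From (8): #576 ∉ urgent.
Suppose #576 ∉ archived: no assignment then satisfies all the clues, so #576 ∈ archived.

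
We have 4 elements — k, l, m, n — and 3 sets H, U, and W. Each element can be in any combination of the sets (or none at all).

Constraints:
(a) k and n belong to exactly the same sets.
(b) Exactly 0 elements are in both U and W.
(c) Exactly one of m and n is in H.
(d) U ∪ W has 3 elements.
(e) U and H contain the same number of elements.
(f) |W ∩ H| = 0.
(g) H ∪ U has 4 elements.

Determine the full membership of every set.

H = {k, l, n}; U = {k, m, n}; W = {}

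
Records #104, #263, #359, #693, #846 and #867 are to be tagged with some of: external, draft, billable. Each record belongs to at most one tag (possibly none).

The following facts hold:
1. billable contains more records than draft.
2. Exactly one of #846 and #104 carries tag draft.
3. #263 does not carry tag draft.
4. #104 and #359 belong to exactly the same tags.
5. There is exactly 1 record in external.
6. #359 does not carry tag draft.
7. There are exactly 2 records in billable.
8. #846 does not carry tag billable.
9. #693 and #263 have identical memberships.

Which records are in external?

external = {#867}

From (3): #263 ∉ draft.
From (6): #359 ∉ draft.
From (8): #846 ∉ billable.
(4): #104 matches #359: #104 ∉ draft.
(9): #693 matches #263: #693 ∉ draft.
(2) (exactly one): #846 ∈ draft.
Suppose #104 ∈ external: no assignment then satisfies all the clues, so #104 ∉ external.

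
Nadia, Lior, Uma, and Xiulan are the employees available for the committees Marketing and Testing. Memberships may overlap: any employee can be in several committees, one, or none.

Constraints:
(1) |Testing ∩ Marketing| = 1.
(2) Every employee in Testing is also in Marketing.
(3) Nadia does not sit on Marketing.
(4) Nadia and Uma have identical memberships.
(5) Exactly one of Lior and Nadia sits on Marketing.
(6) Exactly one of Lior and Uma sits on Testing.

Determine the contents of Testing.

From (3): Nadia ∉ Marketing.
(2) contrapositive: Nadia ∉ Testing.
(4): Uma matches Nadia: Uma ∉ Marketing.
(4): Uma matches Nadia: Uma ∉ Testing.
(5) (exactly one): Lior ∈ Marketing.
(6) (exactly one): Lior ∈ Testing.
Suppose Xiulan ∈ Testing: no assignment then satisfies all the clues, so Xiulan ∉ Testing.

Testing = {Lior}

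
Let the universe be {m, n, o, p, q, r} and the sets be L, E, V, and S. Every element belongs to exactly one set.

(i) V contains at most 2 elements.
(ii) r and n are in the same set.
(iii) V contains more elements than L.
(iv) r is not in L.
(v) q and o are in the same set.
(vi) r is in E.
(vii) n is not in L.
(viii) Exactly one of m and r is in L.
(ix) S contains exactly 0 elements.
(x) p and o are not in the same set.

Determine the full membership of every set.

L = {m}; E = {n, p, r}; V = {o, q}; S = {}

From (iv): r ∉ L.
From (vi): r ∈ E.
From (vii): n ∉ L.
(ii): n matches r: n ∈ E.
(viii) (exactly one): m ∈ L.
(ix): S already has 0, so the rest are out.
Suppose o ∈ L: no assignment then satisfies all the clues, so o ∉ L.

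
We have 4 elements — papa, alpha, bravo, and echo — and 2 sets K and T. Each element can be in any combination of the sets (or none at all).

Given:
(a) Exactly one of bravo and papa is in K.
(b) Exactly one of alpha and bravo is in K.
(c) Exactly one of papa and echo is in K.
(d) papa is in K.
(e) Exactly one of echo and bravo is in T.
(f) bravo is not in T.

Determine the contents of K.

K = {alpha, papa}

From (d): papa ∈ K.
From (f): bravo ∉ T.
(a) (exactly one): bravo ∉ K.
(b) (exactly one): alpha ∈ K.
(c) (exactly one): echo ∉ K.
(e) (exactly one): echo ∈ T.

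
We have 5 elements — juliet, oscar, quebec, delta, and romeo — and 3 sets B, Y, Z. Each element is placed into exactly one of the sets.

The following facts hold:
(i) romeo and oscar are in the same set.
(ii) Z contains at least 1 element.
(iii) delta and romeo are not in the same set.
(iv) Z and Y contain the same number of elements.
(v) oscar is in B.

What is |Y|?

1

From (v): oscar ∈ B.
(i): romeo matches oscar: romeo ∈ B.
(iii): delta ∉ B.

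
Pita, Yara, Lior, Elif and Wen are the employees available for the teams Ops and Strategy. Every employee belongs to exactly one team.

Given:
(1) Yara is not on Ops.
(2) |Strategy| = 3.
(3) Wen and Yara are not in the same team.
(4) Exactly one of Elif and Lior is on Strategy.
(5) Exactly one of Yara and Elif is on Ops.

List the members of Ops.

Ops = {Elif, Wen}

From (1): Yara ∉ Ops.
(5) (exactly one): Elif ∈ Ops.
Only one team left: Yara ∈ Strategy.
(3): Wen ∉ Strategy.
(4) (exactly one): Lior ∈ Strategy.
Only one team left: Wen ∈ Ops.
(2): only 3 candidates remain for Strategy, so all are in.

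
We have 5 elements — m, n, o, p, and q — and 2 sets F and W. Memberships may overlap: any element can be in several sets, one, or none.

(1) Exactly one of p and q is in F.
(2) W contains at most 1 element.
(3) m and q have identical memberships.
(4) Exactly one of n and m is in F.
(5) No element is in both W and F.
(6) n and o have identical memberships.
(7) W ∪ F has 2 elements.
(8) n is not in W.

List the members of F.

F = {m, q}

From (8): n ∉ W.
(6): o matches n: o ∉ W.
Suppose m ∉ F: no assignment then satisfies all the clues, so m ∈ F.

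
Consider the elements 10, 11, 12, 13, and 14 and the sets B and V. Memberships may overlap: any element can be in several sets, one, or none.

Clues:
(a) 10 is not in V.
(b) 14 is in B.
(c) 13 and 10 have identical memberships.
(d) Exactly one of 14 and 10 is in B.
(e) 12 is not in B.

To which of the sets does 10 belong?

From (a): 10 ∉ V.
From (b): 14 ∈ B.
From (e): 12 ∉ B.
(c): 13 matches 10: 13 ∉ V.
(d) (exactly one): 10 ∉ B.
(c): 13 matches 10: 13 ∉ B.

10: none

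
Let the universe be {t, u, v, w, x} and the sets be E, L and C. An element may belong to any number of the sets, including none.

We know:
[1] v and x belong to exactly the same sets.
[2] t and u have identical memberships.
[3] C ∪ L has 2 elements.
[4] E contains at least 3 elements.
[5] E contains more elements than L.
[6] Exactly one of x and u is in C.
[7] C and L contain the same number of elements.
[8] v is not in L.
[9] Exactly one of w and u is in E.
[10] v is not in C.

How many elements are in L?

2

From (8): v ∉ L.
From (10): v ∉ C.
(1): x matches v: x ∉ L.
(1): x matches v: x ∉ C.
(6) (exactly one): u ∈ C.
(2): t matches u: t ∈ C.
Suppose t ∉ L: no assignment then satisfies all the clues, so t ∈ L.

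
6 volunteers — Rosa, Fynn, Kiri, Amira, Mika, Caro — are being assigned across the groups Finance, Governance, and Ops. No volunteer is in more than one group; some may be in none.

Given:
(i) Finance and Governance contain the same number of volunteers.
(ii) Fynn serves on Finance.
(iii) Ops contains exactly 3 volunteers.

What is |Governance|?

1

From (ii): Fynn ∈ Finance.
Suppose Rosa ∈ Finance: no assignment then satisfies all the clues, so Rosa ∉ Finance.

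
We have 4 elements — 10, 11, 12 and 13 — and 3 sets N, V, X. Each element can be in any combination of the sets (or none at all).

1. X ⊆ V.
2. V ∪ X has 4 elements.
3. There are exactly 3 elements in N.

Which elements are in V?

V = {10, 11, 12, 13}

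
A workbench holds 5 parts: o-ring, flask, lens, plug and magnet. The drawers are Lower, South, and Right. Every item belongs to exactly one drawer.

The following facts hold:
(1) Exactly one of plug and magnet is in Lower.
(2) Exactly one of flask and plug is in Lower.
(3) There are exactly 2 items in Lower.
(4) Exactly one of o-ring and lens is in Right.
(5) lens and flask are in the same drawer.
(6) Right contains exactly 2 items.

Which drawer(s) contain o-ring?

o-ring: Lower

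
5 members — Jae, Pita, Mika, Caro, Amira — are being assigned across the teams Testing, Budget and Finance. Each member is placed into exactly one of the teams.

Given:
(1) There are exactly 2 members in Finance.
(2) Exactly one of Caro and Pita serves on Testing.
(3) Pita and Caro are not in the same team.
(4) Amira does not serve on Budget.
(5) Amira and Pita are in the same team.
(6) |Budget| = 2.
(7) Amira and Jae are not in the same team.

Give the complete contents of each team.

Testing = {Caro}; Budget = {Jae, Mika}; Finance = {Amira, Pita}

From (4): Amira ∉ Budget.
(5): Pita matches Amira: Pita ∉ Budget.
Suppose Jae ∈ Testing: no assignment then satisfies all the clues, so Jae ∉ Testing.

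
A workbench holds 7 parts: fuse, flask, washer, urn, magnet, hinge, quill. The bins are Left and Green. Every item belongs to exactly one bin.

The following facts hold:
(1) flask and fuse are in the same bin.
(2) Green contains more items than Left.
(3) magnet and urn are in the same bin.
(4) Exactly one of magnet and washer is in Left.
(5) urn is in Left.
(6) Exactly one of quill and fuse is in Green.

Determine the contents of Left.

Left = {magnet, quill, urn}

From (5): urn ∈ Left.
(3): magnet matches urn: magnet ∈ Left.
(4) (exactly one): washer ∉ Left.
Only one bin left: washer ∈ Green.
Suppose fuse ∈ Left: no assignment then satisfies all the clues, so fuse ∉ Left.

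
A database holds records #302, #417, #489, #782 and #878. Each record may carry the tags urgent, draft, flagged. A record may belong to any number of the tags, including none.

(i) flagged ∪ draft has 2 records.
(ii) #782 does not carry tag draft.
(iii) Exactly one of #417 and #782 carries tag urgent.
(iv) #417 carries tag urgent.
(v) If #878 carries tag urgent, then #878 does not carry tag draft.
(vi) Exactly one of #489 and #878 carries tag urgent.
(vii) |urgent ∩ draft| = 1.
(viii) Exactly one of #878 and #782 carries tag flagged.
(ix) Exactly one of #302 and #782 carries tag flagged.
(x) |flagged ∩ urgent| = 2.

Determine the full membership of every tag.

urgent = {#302, #417, #878}; draft = {#302}; flagged = {#302, #878}

From (ii): #782 ∉ draft.
From (iv): #417 ∈ urgent.
(iii) (exactly one): #782 ∉ urgent.
Suppose #302 ∉ urgent: no assignment then satisfies all the clues, so #302 ∈ urgent.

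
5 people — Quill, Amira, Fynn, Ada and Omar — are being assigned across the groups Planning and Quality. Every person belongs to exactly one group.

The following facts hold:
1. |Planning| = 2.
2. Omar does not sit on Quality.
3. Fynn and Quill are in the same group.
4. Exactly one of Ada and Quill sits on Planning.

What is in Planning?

Planning = {Ada, Omar}

From (2): Omar ∉ Quality.
Only one group left: Omar ∈ Planning.
Suppose Quill ∈ Planning: no assignment then satisfies all the clues, so Quill ∉ Planning.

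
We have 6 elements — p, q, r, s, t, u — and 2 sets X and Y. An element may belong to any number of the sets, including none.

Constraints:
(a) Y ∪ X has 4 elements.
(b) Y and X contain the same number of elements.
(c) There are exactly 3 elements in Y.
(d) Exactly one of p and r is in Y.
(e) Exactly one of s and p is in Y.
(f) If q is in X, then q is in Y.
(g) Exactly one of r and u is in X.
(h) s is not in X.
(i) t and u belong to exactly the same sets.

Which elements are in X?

X = {p, q, r}

From (h): s ∉ X.
Suppose p ∉ X: no assignment then satisfies all the clues, so p ∈ X.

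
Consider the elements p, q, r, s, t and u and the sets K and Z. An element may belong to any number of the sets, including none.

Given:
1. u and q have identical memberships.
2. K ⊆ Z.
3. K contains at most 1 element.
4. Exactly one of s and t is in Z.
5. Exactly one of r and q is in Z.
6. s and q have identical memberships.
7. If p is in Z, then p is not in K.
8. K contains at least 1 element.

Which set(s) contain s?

s: none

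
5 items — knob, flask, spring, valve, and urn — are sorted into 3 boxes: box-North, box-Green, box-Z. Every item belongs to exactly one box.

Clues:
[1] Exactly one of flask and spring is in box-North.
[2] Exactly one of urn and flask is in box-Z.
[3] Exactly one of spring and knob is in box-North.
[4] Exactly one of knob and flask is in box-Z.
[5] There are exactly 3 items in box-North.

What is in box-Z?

box-Z = {flask}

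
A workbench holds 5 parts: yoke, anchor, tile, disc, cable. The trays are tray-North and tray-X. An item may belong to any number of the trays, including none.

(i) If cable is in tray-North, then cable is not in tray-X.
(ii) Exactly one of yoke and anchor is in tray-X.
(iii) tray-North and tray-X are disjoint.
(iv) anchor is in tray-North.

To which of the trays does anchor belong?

From (iv): anchor ∈ tray-North.
(iii) (disjoint): anchor ∉ tray-X.
(ii) (exactly one): yoke ∈ tray-X.
(iii) (disjoint): yoke ∉ tray-North.

anchor: tray-North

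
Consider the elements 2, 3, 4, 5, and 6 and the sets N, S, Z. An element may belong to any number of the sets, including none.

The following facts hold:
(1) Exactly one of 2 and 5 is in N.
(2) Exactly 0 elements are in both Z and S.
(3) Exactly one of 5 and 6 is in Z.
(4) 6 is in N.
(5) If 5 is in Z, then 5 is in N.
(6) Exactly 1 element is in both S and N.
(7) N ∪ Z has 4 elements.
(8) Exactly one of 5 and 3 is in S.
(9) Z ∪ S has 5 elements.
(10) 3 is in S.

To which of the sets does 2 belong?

2: Z

From (4): 6 ∈ N.
From (10): 3 ∈ S.
(8) (exactly one): 5 ∉ S.
Suppose 2 ∈ N: no assignment then satisfies all the clues, so 2 ∉ N.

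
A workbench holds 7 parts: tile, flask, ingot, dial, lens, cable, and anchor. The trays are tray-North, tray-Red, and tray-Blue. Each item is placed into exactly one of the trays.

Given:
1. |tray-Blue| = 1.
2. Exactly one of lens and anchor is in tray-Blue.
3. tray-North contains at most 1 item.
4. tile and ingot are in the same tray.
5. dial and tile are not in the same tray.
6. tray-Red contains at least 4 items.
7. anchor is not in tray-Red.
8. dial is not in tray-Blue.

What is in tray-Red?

tray-Red = {cable, flask, ingot, lens, tile}

From (7): anchor ∉ tray-Red.
From (8): dial ∉ tray-Blue.
Suppose tile ∉ tray-Red: no assignment then satisfies all the clues, so tile ∈ tray-Red.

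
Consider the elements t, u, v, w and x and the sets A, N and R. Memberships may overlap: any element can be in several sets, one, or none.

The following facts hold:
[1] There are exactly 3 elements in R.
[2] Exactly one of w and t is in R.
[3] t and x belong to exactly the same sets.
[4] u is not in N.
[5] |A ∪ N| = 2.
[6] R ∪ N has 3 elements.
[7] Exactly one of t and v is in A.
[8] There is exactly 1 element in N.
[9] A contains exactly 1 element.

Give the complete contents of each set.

A = {v}; N = {w}; R = {u, v, w}

From (4): u ∉ N.
Suppose t ∈ A: no assignment then satisfies all the clues, so t ∉ A.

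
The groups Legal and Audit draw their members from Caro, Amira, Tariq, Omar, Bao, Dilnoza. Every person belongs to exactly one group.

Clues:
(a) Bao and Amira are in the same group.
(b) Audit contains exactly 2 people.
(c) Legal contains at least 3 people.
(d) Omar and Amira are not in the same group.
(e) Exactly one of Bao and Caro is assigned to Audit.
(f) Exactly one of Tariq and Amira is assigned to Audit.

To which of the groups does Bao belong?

Bao: Audit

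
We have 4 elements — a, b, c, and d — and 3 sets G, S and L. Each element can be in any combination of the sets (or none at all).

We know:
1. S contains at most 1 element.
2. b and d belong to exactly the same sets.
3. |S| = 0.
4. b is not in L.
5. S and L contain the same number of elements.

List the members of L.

From (4): b ∉ L.
(2): d matches b: d ∉ L.
(3): S already has 0, so the rest are out.
Suppose a ∈ L: no assignment then satisfies all the clues, so a ∉ L.

L = {}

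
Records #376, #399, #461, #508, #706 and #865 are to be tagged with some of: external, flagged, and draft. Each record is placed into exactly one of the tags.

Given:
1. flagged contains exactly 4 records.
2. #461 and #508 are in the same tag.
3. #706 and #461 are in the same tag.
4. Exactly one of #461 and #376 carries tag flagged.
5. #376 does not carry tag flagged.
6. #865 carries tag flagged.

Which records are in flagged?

From (5): #376 ∉ flagged.
From (6): #865 ∈ flagged.
(4) (exactly one): #461 ∈ flagged.
(2): #508 matches #461: #508 ∉ external.
(2): #508 matches #461: #508 ∈ flagged.
(3): #706 matches #461: #706 ∉ external.
(3): #706 matches #461: #706 ∈ flagged.
(1): flagged already has 4, so the rest are out.

flagged = {#461, #508, #706, #865}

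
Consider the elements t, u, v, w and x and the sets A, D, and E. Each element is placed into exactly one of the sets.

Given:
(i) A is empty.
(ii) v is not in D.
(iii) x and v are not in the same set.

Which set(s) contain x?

From (ii): v ∉ D.
(i): A already has 0, so the rest are out.
Only one set left: v ∈ E.
(iii): x ∉ E.
Only one set left: x ∈ D.

x: D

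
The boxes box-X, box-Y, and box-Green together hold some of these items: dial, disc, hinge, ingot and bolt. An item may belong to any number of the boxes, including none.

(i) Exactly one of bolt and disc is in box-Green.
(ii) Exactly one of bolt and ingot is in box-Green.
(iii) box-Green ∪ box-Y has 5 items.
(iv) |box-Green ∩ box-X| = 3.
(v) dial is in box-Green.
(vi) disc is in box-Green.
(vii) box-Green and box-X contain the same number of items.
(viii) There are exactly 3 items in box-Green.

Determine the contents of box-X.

box-X = {dial, disc, ingot}

From (v): dial ∈ box-Green.
From (vi): disc ∈ box-Green.
(i) (exactly one): bolt ∉ box-Green.
(ii) (exactly one): ingot ∈ box-Green.
(viii): box-Green already has 3, so the rest are out.
Suppose dial ∉ box-X: no assignment then satisfies all the clues, so dial ∈ box-X.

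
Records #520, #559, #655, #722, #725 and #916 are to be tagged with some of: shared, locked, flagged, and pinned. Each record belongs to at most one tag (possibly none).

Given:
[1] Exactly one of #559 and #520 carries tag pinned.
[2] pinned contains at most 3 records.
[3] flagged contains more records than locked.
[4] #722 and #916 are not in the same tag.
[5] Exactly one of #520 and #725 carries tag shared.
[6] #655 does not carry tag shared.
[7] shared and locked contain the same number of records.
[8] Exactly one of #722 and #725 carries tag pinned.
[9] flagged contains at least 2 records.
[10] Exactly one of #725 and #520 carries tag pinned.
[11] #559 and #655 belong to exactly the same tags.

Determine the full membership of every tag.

shared = {#725}; locked = {#916}; flagged = {#559, #655}; pinned = {#520, #722}

From (6): #655 ∉ shared.
(11): #559 matches #655: #559 ∉ shared.
Suppose #520 ∈ shared: no assignment then satisfies all the clues, so #520 ∉ shared.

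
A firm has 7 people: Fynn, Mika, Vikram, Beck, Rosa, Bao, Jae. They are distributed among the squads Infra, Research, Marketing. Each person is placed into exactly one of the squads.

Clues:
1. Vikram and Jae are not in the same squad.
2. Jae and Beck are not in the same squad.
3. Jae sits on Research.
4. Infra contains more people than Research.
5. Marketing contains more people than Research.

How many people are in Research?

1

From (3): Jae ∈ Research.
(1): Vikram ∉ Research.
(2): Beck ∉ Research.
Suppose Fynn ∈ Research: no assignment then satisfies all the clues, so Fynn ∉ Research.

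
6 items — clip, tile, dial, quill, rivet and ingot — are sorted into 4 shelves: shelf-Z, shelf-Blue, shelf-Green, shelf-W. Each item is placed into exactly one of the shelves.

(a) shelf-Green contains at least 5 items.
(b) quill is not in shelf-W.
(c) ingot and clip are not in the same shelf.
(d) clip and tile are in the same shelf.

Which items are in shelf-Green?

shelf-Green = {clip, dial, quill, rivet, tile}

From (b): quill ∉ shelf-W.
Suppose clip ∉ shelf-Green: no assignment then satisfies all the clues, so clip ∈ shelf-Green.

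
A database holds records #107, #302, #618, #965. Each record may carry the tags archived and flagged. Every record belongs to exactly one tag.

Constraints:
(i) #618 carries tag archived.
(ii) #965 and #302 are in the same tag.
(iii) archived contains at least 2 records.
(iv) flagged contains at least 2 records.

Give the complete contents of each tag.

archived = {#107, #618}; flagged = {#302, #965}

From (i): #618 ∈ archived.
Suppose #107 ∉ archived: no assignment then satisfies all the clues, so #107 ∈ archived.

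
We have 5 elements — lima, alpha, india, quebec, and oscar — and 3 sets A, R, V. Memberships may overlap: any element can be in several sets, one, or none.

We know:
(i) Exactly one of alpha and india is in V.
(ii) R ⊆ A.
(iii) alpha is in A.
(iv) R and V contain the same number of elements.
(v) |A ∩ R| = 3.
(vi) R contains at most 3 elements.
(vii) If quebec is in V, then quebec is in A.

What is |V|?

3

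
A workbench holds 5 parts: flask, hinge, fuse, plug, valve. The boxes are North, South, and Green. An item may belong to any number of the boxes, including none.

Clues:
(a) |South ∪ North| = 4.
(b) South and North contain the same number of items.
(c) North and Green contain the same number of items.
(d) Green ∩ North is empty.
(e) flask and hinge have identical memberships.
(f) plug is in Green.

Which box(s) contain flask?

flask: North

From (f): plug ∈ Green.
(d) (disjoint): plug ∉ North.
Suppose flask ∉ North: no assignment then satisfies all the clues, so flask ∈ North.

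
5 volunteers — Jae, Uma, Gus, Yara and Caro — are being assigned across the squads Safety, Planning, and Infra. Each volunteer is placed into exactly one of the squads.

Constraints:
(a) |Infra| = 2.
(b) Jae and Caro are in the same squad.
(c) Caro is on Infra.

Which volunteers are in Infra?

From (c): Caro ∈ Infra.
(b): Jae matches Caro: Jae ∉ Safety.
(b): Jae matches Caro: Jae ∉ Planning.
(b): Jae matches Caro: Jae ∈ Infra.
(a): Infra already has 2, so the rest are out.

Infra = {Caro, Jae}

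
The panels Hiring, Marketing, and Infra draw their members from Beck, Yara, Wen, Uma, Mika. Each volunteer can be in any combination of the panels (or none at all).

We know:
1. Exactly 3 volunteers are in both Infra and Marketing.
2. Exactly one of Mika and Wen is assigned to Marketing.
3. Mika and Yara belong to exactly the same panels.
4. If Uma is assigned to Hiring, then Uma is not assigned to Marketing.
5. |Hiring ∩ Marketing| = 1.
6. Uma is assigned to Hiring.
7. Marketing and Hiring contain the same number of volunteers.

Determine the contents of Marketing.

Marketing = {Beck, Mika, Yara}

From (6): Uma ∈ Hiring.
(4): Uma ∉ Marketing.
Suppose Beck ∉ Marketing: no assignment then satisfies all the clues, so Beck ∈ Marketing.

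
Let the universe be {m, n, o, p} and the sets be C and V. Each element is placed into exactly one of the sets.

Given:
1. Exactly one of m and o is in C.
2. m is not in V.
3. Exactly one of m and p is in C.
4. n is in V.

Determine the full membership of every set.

C = {m}; V = {n, o, p}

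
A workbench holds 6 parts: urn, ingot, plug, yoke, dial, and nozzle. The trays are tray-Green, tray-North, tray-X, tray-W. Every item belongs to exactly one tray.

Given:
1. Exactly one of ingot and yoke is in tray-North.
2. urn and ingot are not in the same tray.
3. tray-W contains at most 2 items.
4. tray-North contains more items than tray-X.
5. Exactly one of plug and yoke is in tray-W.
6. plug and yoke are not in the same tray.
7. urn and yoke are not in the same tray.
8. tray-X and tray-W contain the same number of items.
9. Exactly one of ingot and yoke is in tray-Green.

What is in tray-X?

tray-X = {urn}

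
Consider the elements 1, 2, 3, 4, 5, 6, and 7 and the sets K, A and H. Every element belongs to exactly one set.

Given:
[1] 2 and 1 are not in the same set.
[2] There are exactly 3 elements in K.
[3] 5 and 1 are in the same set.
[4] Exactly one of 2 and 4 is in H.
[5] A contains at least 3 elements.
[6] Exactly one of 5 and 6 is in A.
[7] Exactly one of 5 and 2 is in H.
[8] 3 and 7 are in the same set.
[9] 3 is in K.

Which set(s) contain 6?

From (9): 3 ∈ K.
(8): 7 matches 3: 7 ∈ K.
Suppose 6 ∉ K: no assignment then satisfies all the clues, so 6 ∈ K.

6: K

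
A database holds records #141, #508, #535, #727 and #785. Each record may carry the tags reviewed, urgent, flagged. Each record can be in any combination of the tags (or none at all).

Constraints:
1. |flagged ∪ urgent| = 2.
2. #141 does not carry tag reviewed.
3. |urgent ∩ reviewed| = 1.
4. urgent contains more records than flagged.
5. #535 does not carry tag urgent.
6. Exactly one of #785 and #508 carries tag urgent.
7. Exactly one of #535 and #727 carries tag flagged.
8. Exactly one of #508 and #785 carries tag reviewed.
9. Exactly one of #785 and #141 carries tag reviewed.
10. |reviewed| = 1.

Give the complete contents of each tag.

reviewed = {#785}; urgent = {#727, #785}; flagged = {#727}

From (2): #141 ∉ reviewed.
From (5): #535 ∉ urgent.
(9) (exactly one): #785 ∈ reviewed.
(10): reviewed already has 1, so the rest are out.
Suppose #141 ∈ urgent: no assignment then satisfies all the clues, so #141 ∉ urgent.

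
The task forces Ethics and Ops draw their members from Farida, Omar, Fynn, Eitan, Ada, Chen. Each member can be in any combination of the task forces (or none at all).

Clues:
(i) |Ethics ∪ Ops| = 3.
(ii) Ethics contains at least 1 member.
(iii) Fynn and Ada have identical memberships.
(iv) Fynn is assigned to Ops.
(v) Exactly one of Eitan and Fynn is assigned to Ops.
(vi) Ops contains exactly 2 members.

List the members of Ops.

From (iv): Fynn ∈ Ops.
(iii): Ada matches Fynn: Ada ∈ Ops.
(v) (exactly one): Eitan ∉ Ops.
(vi): Ops already has 2, so the rest are out.

Ops = {Ada, Fynn}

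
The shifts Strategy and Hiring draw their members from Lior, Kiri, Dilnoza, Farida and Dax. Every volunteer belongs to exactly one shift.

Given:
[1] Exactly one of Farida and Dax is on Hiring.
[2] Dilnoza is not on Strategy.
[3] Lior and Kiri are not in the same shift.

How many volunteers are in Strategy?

From (2): Dilnoza ∉ Strategy.
Only one shift left: Dilnoza ∈ Hiring.

2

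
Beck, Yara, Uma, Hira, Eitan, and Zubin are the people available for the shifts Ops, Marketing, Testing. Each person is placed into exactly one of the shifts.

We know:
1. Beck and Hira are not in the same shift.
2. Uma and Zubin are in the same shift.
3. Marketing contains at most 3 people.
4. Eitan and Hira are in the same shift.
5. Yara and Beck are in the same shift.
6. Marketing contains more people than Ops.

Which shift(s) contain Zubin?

Zubin: Testing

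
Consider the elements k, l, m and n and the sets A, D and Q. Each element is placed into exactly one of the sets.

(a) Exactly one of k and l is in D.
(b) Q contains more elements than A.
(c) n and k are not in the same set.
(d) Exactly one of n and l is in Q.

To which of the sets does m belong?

m: Q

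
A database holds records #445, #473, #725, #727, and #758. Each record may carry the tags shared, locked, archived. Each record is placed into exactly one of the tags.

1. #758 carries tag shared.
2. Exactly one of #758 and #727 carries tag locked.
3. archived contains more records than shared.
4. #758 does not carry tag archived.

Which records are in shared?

shared = {#758}

From (1): #758 ∈ shared.
(2) (exactly one): #727 ∈ locked.
Suppose #445 ∈ shared: no assignment then satisfies all the clues, so #445 ∉ shared.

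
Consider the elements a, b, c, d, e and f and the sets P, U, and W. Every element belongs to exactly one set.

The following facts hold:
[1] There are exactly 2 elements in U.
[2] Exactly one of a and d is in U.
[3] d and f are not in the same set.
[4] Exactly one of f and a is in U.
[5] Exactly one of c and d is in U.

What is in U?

U = {a, c}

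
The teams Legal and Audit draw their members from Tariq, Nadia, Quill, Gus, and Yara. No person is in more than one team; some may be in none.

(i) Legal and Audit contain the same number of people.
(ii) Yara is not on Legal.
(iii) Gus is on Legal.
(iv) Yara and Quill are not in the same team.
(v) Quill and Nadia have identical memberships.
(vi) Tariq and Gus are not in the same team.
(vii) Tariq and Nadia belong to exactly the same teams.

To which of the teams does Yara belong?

From (ii): Yara ∉ Legal.
From (iii): Gus ∈ Legal.
(vi): Tariq ∉ Legal.
(vii): Nadia matches Tariq: Nadia ∉ Legal.
(v): Quill matches Nadia: Quill ∉ Legal.
Suppose Yara ∉ Audit: no assignment then satisfies all the clues, so Yara ∈ Audit.

Yara: Audit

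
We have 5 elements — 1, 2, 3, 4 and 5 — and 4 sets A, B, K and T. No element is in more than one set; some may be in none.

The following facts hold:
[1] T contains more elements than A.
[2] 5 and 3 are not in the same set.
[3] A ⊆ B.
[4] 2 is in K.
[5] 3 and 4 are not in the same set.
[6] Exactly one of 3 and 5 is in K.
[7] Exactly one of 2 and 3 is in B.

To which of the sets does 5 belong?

5: K

From (4): 2 ∈ K.
(7) (exactly one): 3 ∈ B.
(2): 5 ∉ B.
(3) contrapositive: 5 ∉ A.
(5): 4 ∉ B.
(6) (exactly one): 5 ∈ K.
(3) contrapositive: 4 ∉ A.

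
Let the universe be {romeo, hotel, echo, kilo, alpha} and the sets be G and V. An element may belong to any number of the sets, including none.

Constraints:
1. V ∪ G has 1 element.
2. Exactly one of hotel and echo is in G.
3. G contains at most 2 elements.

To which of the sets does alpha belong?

alpha: none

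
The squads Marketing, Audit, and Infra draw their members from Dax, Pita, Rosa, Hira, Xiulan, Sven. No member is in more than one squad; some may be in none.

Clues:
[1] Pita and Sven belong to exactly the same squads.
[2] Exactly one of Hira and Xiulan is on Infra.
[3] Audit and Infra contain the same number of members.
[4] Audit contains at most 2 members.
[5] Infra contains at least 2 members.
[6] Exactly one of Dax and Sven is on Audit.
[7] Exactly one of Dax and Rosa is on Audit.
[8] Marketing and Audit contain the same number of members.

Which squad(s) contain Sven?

Sven: Marketing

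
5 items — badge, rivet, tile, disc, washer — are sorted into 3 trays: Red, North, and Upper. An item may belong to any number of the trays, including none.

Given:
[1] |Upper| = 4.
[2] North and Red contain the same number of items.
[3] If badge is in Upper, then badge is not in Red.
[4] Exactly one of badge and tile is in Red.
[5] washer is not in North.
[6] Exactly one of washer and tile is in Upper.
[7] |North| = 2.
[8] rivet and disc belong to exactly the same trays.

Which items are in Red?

From (5): washer ∉ North.
Suppose badge ∈ Red: no assignment then satisfies all the clues, so badge ∉ Red.

Red = {tile, washer}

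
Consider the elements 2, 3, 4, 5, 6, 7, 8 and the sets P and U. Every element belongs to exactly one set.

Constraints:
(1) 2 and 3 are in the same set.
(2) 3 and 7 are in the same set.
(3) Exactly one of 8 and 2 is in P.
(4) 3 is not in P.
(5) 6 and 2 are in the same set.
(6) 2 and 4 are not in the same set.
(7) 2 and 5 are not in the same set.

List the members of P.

From (4): 3 ∉ P.
(1): 2 matches 3: 2 ∉ P.
(2): 7 matches 3: 7 ∉ P.
(3) (exactly one): 8 ∈ P.
(5): 6 matches 2: 6 ∉ P.
Only one set left: 2 ∈ U.
Only one set left: 3 ∈ U.
Only one set left: 6 ∈ U.
Only one set left: 7 ∈ U.
(6): 4 ∉ U.
(7): 5 ∉ U.
Only one set left: 5 ∈ P.

P = {4, 5, 8}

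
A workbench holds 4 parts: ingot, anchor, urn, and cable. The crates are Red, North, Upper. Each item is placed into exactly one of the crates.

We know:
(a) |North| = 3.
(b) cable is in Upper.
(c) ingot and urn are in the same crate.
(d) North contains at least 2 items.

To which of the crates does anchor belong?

From (b): cable ∈ Upper.
(a): only 3 candidates remain for North, so all are in.

anchor: North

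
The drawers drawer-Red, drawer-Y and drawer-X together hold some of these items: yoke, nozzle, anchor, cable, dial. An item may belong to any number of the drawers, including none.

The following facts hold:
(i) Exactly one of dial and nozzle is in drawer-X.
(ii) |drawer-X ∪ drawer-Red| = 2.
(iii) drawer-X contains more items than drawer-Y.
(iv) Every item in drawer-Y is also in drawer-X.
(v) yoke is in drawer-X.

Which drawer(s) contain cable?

cable: none

From (v): yoke ∈ drawer-X.
Suppose cable ∈ drawer-Red: no assignment then satisfies all the clues, so cable ∉ drawer-Red.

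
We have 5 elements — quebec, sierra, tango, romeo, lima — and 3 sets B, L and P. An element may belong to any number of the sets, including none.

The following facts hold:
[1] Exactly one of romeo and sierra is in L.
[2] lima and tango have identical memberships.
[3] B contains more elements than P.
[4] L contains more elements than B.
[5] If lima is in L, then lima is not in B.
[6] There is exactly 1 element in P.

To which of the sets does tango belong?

tango: L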